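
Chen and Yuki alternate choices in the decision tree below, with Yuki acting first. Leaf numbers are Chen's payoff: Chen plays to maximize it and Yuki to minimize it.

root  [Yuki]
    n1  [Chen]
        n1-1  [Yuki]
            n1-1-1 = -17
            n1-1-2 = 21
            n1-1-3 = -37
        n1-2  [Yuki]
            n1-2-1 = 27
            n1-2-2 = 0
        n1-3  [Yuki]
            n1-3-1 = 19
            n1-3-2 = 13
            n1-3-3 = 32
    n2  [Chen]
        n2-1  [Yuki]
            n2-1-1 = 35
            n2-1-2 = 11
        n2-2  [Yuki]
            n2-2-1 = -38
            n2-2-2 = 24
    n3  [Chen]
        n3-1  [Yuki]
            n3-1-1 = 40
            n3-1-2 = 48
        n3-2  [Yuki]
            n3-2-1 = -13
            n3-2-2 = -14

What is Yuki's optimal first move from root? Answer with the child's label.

n1-1 (Yuki): min(-17, 21, -37) = -37
n1-2 (Yuki): min(27, 0) = 0
n1-3 (Yuki): min(19, 13, 32) = 13
n1 (Chen): max(-37, 0, 13) = 13
n2-1 (Yuki): min(35, 11) = 11
n2-2 (Yuki): min(-38, 24) = -38
n2 (Chen): max(11, -38) = 11
n3-1 (Yuki): min(40, 48) = 40
n3-2 (Yuki): min(-13, -14) = -14
n3 (Chen): max(40, -14) = 40
root (Yuki): min(13, 11, 40) = 11
Yuki at root wants the lowest of {n1=13, n2=11, n3=40}, so chooses n2.

n2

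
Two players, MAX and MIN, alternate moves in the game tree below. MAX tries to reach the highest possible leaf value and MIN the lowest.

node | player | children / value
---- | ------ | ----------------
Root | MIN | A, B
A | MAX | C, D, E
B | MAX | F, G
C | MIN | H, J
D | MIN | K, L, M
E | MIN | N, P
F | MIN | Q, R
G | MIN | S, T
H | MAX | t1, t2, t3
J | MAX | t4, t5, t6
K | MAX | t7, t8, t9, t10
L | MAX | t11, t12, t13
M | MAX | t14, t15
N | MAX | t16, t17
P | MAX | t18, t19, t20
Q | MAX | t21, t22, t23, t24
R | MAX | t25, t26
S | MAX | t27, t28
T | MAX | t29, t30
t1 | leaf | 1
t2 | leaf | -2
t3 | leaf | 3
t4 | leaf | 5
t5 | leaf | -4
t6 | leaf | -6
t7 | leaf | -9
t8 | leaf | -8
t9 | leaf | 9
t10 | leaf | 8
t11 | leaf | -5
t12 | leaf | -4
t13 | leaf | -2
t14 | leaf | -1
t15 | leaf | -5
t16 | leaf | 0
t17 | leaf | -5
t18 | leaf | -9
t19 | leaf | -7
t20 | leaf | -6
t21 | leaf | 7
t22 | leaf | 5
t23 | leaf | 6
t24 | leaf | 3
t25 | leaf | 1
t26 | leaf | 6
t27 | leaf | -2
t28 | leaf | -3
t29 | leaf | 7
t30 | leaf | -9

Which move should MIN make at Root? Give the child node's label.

H (MAX): max(1, -2, 3) = 3
J (MAX): max(5, -4, -6) = 5
C (MIN): min(3, 5) = 3
K (MAX): max(-9, -8, 9, 8) = 9
L (MAX): max(-5, -4, -2) = -2
M (MAX): max(-1, -5) = -1
D (MIN): min(9, -2, -1) = -2
N (MAX): max(0, -5) = 0
P (MAX): max(-9, -7, -6) = -6
E (MIN): min(0, -6) = -6
A (MAX): max(3, -2, -6) = 3
Q (MAX): max(7, 5, 6, 3) = 7
R (MAX): max(1, 6) = 6
F (MIN): min(7, 6) = 6
S (MAX): max(-2, -3) = -2
T (MAX): max(7, -9) = 7
G (MIN): min(-2, 7) = -2
B (MAX): max(6, -2) = 6
Root (MIN): min(3, 6) = 3
MIN at Root wants the lowest of {A=3, B=6}, so chooses A.

A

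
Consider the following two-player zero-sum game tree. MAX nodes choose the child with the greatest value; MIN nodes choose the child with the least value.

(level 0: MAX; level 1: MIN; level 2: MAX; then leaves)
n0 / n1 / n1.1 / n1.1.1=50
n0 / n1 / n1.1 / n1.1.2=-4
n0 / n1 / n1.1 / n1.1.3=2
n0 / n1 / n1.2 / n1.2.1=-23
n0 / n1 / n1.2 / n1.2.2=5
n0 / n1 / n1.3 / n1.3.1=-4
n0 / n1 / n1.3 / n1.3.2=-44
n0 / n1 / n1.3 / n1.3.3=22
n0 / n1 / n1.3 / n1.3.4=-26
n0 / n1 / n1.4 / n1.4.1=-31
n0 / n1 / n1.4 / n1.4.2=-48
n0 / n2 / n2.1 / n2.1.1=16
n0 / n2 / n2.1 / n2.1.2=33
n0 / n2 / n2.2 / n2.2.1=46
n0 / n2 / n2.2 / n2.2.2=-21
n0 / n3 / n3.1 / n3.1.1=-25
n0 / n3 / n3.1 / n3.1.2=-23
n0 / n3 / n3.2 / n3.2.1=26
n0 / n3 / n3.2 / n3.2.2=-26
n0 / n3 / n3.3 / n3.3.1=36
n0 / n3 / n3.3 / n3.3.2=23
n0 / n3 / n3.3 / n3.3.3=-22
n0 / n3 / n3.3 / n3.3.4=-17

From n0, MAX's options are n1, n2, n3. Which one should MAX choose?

n1.1 (MAX): max(50, -4, 2) = 50
n1.2 (MAX): max(-23, 5) = 5
n1.3 (MAX): max(-4, -44, 22, -26) = 22
n1.4 (MAX): max(-31, -48) = -31
n1 (MIN): min(50, 5, 22, -31) = -31
n2.1 (MAX): max(16, 33) = 33
n2.2 (MAX): max(46, -21) = 46
n2 (MIN): min(33, 46) = 33
n3.1 (MAX): max(-25, -23) = -23
n3.2 (MAX): max(26, -26) = 26
n3.3 (MAX): max(36, 23, -22, -17) = 36
n3 (MIN): min(-23, 26, 36) = -23
n0 (MAX): max(-31, 33, -23) = 33
MAX at n0 wants the highest of {n1=-31, n2=33, n3=-23}, so chooses n2.

n2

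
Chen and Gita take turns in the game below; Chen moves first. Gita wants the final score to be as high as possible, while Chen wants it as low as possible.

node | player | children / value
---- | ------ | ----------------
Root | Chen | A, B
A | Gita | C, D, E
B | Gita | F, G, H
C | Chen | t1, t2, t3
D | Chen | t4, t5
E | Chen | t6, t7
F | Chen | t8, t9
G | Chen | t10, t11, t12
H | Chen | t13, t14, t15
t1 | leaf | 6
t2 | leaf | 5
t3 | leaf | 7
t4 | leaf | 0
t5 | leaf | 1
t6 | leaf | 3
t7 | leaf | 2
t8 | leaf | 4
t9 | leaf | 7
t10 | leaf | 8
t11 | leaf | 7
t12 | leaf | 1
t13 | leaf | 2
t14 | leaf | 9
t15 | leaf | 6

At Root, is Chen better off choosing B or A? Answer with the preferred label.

B

F (Chen): min(4, 7) = 4
G (Chen): min(8, 7, 1) = 1
H (Chen): min(2, 9, 6) = 2
B (Gita): max(4, 1, 2) = 4
C (Chen): min(6, 5, 7) = 5
D (Chen): min(0, 1) = 0
E (Chen): min(3, 2) = 2
A (Gita): max(5, 0, 2) = 5
Chen prefers the lower value; B=4, A=5. B is better since 4 < 5.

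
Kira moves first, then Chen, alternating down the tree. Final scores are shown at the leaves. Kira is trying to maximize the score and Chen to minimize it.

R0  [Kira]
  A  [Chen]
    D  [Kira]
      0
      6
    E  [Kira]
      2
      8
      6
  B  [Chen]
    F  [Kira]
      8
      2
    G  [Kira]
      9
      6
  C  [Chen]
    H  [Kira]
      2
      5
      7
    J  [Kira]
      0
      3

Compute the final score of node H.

H (Kira): max(2, 5, 7) = 7

7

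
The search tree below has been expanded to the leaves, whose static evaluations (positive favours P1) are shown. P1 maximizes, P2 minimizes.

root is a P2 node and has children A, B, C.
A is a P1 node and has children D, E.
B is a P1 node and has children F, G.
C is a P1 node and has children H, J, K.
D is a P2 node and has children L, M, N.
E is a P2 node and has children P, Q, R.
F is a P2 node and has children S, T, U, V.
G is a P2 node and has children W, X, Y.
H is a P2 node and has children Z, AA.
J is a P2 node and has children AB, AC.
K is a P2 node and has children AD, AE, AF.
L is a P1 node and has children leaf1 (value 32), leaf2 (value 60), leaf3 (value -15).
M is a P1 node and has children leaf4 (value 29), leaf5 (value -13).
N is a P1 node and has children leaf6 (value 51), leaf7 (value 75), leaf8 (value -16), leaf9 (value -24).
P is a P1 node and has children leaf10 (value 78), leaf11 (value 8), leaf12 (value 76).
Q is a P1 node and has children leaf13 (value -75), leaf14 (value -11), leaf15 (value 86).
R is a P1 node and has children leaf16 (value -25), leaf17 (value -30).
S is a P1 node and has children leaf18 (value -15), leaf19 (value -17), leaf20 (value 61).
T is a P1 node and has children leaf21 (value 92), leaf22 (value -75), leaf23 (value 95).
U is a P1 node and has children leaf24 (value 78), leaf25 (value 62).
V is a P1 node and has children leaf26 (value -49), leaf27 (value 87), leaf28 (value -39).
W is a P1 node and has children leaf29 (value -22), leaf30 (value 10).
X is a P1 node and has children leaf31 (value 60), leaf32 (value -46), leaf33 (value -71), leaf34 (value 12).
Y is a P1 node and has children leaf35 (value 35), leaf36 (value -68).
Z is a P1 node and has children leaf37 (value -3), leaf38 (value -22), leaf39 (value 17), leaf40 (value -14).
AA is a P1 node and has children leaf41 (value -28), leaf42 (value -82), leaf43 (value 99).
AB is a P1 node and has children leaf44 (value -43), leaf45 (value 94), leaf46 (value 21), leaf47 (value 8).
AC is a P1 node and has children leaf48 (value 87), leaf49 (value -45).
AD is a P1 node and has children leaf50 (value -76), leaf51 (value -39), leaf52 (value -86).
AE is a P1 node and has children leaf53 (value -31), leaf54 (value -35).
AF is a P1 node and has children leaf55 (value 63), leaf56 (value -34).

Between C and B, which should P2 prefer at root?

B

Z (P1): max(-3, -22, 17, -14) = 17
AA (P1): max(-28, -82, 99) = 99
H (P2): min(17, 99) = 17
AB (P1): max(-43, 94, 21, 8) = 94
AC (P1): max(87, -45) = 87
J (P2): min(94, 87) = 87
AD (P1): max(-76, -39, -86) = -39
AE (P1): max(-31, -35) = -31
AF (P1): max(63, -34) = 63
K (P2): min(-39, -31, 63) = -39
C (P1): max(17, 87, -39) = 87
S (P1): max(-15, -17, 61) = 61
T (P1): max(92, -75, 95) = 95
U (P1): max(78, 62) = 78
V (P1): max(-49, 87, -39) = 87
F (P2): min(61, 95, 78, 87) = 61
W (P1): max(-22, 10) = 10
X (P1): max(60, -46, -71, 12) = 60
Y (P1): max(35, -68) = 35
G (P2): min(10, 60, 35) = 10
B (P1): max(61, 10) = 61
P2 prefers the lower value; C=87, B=61. B is better since 61 < 87.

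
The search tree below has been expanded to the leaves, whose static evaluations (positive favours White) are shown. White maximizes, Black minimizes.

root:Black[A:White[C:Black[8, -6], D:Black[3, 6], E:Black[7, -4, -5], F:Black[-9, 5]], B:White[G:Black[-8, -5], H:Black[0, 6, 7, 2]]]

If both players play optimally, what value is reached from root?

0

C (Black): min(8, -6) = -6
D (Black): min(3, 6) = 3
E (Black): min(7, -4, -5) = -5
F (Black): min(-9, 5) = -9
A (White): max(-6, 3, -5, -9) = 3
G (Black): min(-8, -5) = -8
H (Black): min(0, 6, 7, 2) = 0
B (White): max(-8, 0) = 0
root (Black): min(3, 0) = 0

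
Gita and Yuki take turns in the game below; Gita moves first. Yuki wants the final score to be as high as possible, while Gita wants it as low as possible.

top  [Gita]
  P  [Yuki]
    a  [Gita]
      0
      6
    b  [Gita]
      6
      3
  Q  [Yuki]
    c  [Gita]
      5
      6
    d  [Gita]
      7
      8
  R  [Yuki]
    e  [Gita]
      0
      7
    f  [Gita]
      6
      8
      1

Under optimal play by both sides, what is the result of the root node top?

a (Gita): min(0, 6) = 0
b (Gita): min(6, 3) = 3
P (Yuki): max(0, 3) = 3
c (Gita): min(5, 6) = 5
d (Gita): min(7, 8) = 7
Q (Yuki): max(5, 7) = 7
e (Gita): min(0, 7) = 0
f (Gita): min(6, 8, 1) = 1
R (Yuki): max(0, 1) = 1
top (Gita): min(3, 7, 1) = 1

1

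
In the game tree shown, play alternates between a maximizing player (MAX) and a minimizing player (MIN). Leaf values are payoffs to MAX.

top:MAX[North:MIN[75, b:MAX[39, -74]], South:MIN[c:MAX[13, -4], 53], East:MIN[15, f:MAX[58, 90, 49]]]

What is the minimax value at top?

39

b (MAX): max(39, -74) = 39
North (MIN): min(75, 39) = 39
c (MAX): max(13, -4) = 13
South (MIN): min(13, 53) = 13
f (MAX): max(58, 90, 49) = 90
East (MIN): min(15, 90) = 15
top (MAX): max(39, 13, 15) = 39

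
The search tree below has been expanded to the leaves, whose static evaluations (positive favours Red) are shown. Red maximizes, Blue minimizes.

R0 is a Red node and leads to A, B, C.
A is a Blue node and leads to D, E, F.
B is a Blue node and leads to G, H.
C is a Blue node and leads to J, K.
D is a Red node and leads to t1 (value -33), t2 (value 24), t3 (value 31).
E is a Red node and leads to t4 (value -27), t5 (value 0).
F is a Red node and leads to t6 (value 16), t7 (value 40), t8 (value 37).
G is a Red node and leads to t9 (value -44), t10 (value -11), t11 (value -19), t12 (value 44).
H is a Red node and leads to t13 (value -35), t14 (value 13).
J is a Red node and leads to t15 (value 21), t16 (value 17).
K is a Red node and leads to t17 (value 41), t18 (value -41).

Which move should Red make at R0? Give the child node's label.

D (Red): max(-33, 24, 31) = 31
E (Red): max(-27, 0) = 0
F (Red): max(16, 40, 37) = 40
A (Blue): min(31, 0, 40) = 0
G (Red): max(-44, -11, -19, 44) = 44
H (Red): max(-35, 13) = 13
B (Blue): min(44, 13) = 13
J (Red): max(21, 17) = 21
K (Red): max(41, -41) = 41
C (Blue): min(21, 41) = 21
R0 (Red): max(0, 13, 21) = 21
Red at R0 wants the highest of {A=0, B=13, C=21}, so chooses C.

C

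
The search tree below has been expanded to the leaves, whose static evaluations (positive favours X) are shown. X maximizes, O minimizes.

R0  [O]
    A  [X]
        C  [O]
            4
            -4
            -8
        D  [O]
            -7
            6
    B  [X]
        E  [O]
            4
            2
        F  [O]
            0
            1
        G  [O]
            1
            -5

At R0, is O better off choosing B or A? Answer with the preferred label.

A

E (O): min(4, 2) = 2
F (O): min(0, 1) = 0
G (O): min(1, -5) = -5
B (X): max(2, 0, -5) = 2
C (O): min(4, -4, -8) = -8
D (O): min(-7, 6) = -7
A (X): max(-8, -7) = -7
O prefers the lower value; B=2, A=-7. A is better since -7 < 2.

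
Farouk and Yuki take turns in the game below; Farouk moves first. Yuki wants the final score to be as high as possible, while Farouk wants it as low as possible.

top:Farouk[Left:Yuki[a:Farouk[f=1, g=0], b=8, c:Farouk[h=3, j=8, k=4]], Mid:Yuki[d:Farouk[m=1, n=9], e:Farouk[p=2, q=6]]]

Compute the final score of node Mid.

d (Farouk): min(1, 9) = 1
e (Farouk): min(2, 6) = 2
Mid (Yuki): max(1, 2) = 2

2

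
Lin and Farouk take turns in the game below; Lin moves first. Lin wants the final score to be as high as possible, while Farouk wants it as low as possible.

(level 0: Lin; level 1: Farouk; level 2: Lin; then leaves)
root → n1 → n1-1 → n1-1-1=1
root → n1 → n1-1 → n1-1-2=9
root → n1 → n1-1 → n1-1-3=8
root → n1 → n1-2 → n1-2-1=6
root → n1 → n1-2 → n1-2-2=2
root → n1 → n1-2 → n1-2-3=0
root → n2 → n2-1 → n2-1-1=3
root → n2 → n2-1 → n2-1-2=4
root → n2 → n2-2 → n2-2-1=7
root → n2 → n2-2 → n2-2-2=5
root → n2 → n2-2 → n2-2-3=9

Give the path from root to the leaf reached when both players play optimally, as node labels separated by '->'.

n1-1 (Lin): max(1, 9, 8) = 9
n1-2 (Lin): max(6, 2, 0) = 6
n1 (Farouk): min(9, 6) = 6
n2-1 (Lin): max(3, 4) = 4
n2-2 (Lin): max(7, 5, 9) = 9
n2 (Farouk): min(4, 9) = 4
root (Lin): max(6, 4) = 6
At root, Lin picks n1 (highest: 6).
At n1, Farouk picks n1-2 (lowest: 6).
At n1-2, Lin picks n1-2-1 (highest: 6).
Terminal value 6.

root -> n1 -> n1-2 -> n1-2-1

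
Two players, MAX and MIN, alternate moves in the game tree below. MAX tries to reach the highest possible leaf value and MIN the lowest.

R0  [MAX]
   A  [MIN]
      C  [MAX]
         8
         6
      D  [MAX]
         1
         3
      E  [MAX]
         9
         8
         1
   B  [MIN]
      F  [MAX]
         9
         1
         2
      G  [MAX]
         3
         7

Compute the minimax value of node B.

7

F (MAX): max(9, 1, 2) = 9
G (MAX): max(3, 7) = 7
B (MIN): min(9, 7) = 7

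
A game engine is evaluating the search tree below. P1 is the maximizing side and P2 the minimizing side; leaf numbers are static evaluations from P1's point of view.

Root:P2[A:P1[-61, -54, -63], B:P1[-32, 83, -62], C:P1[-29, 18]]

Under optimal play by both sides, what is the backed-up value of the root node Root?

A (P1): max(-61, -54, -63) = -54
B (P1): max(-32, 83, -62) = 83
C (P1): max(-29, 18) = 18
Root (P2): min(-54, 83, 18) = -54

-54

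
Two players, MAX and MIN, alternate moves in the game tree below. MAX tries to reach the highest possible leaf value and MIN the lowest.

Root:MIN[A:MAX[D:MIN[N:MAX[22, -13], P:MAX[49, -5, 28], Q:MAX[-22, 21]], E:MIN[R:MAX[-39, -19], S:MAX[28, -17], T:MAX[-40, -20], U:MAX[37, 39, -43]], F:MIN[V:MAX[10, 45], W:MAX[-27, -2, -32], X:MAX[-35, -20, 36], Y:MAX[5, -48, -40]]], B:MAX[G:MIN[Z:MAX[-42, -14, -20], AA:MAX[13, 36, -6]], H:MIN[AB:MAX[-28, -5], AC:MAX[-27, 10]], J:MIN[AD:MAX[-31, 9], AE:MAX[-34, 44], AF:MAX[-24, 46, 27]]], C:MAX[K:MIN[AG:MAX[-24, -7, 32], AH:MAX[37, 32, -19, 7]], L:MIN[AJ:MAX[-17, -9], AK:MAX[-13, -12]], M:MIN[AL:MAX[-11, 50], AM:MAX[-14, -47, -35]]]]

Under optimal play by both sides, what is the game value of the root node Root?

9

N (MAX): max(22, -13) = 22
P (MAX): max(49, -5, 28) = 49
Q (MAX): max(-22, 21) = 21
D (MIN): min(22, 49, 21) = 21
R (MAX): max(-39, -19) = -19
S (MAX): max(28, -17) = 28
T (MAX): max(-40, -20) = -20
U (MAX): max(37, 39, -43) = 39
E (MIN): min(-19, 28, -20, 39) = -20
V (MAX): max(10, 45) = 45
W (MAX): max(-27, -2, -32) = -2
X (MAX): max(-35, -20, 36) = 36
Y (MAX): max(5, -48, -40) = 5
F (MIN): min(45, -2, 36, 5) = -2
A (MAX): max(21, -20, -2) = 21
Z (MAX): max(-42, -14, -20) = -14
AA (MAX): max(13, 36, -6) = 36
G (MIN): min(-14, 36) = -14
AB (MAX): max(-28, -5) = -5
AC (MAX): max(-27, 10) = 10
H (MIN): min(-5, 10) = -5
AD (MAX): max(-31, 9) = 9
AE (MAX): max(-34, 44) = 44
AF (MAX): max(-24, 46, 27) = 46
J (MIN): min(9, 44, 46) = 9
B (MAX): max(-14, -5, 9) = 9
AG (MAX): max(-24, -7, 32) = 32
AH (MAX): max(37, 32, -19, 7) = 37
K (MIN): min(32, 37) = 32
AJ (MAX): max(-17, -9) = -9
AK (MAX): max(-13, -12) = -12
L (MIN): min(-9, -12) = -12
AL (MAX): max(-11, 50) = 50
AM (MAX): max(-14, -47, -35) = -14
M (MIN): min(50, -14) = -14
C (MAX): max(32, -12, -14) = 32
Root (MIN): min(21, 9, 32) = 9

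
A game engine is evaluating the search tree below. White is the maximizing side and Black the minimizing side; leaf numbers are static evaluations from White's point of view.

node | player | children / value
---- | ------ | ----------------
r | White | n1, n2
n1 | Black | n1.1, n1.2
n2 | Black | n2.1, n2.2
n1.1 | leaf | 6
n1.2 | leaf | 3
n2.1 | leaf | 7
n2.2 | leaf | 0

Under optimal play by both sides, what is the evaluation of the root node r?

n1 (Black): min(6, 3) = 3
n2 (Black): min(7, 0) = 0
r (White): max(3, 0) = 3

3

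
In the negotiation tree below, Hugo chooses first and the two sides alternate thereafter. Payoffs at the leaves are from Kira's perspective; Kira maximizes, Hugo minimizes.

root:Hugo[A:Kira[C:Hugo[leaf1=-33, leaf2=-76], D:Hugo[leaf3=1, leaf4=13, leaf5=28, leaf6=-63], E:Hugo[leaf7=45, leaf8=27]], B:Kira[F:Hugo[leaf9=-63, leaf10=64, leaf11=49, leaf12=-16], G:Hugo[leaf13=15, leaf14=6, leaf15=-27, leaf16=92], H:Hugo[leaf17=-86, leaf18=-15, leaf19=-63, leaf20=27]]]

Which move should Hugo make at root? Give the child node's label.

B

C (Hugo): min(-33, -76) = -76
D (Hugo): min(1, 13, 28, -63) = -63
E (Hugo): min(45, 27) = 27
A (Kira): max(-76, -63, 27) = 27
F (Hugo): min(-63, 64, 49, -16) = -63
G (Hugo): min(15, 6, -27, 92) = -27
H (Hugo): min(-86, -15, -63, 27) = -86
B (Kira): max(-63, -27, -86) = -27
root (Hugo): min(27, -27) = -27
Hugo at root wants the lowest of {A=27, B=-27}, so chooses B.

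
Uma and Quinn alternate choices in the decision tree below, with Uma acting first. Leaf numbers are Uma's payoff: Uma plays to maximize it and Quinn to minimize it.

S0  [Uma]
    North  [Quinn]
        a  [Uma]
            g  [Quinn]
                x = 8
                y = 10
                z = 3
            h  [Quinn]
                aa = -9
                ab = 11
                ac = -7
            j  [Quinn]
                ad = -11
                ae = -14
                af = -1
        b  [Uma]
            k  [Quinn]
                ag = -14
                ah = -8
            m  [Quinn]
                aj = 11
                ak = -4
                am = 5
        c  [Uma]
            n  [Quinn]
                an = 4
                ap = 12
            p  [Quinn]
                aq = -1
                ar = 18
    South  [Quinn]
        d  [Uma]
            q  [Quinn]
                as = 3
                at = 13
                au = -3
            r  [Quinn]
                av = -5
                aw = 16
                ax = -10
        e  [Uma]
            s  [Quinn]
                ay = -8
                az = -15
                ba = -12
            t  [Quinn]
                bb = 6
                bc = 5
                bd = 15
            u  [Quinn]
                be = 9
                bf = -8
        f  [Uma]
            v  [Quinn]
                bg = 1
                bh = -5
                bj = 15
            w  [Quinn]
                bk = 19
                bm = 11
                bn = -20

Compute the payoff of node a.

3

g (Quinn): min(8, 10, 3) = 3
h (Quinn): min(-9, 11, -7) = -9
j (Quinn): min(-11, -14, -1) = -14
a (Uma): max(3, -9, -14) = 3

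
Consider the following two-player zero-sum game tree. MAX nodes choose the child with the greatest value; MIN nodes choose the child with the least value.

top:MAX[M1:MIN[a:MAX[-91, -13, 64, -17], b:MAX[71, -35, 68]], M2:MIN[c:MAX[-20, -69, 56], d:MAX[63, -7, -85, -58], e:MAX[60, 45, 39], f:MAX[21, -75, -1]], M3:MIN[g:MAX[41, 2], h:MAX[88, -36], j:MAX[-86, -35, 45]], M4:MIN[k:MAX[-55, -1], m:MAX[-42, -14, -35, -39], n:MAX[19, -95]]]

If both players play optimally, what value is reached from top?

a (MAX): max(-91, -13, 64, -17) = 64
b (MAX): max(71, -35, 68) = 71
M1 (MIN): min(64, 71) = 64
c (MAX): max(-20, -69, 56) = 56
d (MAX): max(63, -7, -85, -58) = 63
e (MAX): max(60, 45, 39) = 60
f (MAX): max(21, -75, -1) = 21
M2 (MIN): min(56, 63, 60, 21) = 21
g (MAX): max(41, 2) = 41
h (MAX): max(88, -36) = 88
j (MAX): max(-86, -35, 45) = 45
M3 (MIN): min(41, 88, 45) = 41
k (MAX): max(-55, -1) = -1
m (MAX): max(-42, -14, -35, -39) = -14
n (MAX): max(19, -95) = 19
M4 (MIN): min(-1, -14, 19) = -14
top (MAX): max(64, 21, 41, -14) = 64

64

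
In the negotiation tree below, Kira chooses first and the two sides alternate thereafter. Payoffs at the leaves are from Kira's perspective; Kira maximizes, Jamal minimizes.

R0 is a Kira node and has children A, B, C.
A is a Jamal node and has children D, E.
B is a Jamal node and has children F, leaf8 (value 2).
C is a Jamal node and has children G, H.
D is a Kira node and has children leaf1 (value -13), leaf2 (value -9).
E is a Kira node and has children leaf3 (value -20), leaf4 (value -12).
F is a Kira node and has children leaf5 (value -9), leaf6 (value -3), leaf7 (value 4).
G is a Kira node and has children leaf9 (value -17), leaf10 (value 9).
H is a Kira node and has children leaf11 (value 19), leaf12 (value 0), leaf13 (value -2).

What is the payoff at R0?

9

D (Kira): max(-13, -9) = -9
E (Kira): max(-20, -12) = -12
A (Jamal): min(-9, -12) = -12
F (Kira): max(-9, -3, 4) = 4
B (Jamal): min(4, 2) = 2
G (Kira): max(-17, 9) = 9
H (Kira): max(19, 0, -2) = 19
C (Jamal): min(9, 19) = 9
R0 (Kira): max(-12, 2, 9) = 9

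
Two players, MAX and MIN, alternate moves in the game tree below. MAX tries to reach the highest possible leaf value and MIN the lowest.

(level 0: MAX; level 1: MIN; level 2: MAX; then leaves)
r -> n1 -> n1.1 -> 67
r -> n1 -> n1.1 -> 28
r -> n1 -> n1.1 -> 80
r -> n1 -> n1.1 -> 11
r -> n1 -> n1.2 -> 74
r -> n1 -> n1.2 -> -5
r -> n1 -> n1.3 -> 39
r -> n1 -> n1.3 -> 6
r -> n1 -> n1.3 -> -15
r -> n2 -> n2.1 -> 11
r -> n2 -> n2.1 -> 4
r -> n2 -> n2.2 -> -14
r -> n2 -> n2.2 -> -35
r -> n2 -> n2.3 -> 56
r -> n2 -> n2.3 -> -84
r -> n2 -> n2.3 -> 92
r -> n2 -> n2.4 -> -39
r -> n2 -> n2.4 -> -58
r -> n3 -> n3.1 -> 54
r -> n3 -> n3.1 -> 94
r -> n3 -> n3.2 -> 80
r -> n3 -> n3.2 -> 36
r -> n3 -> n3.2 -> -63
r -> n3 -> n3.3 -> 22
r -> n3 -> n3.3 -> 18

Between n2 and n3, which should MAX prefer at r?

n2.1 (MAX): max(11, 4) = 11
n2.2 (MAX): max(-14, -35) = -14
n2.3 (MAX): max(56, -84, 92) = 92
n2.4 (MAX): max(-39, -58) = -39
n2 (MIN): min(11, -14, 92, -39) = -39
n3.1 (MAX): max(54, 94) = 94
n3.2 (MAX): max(80, 36, -63) = 80
n3.3 (MAX): max(22, 18) = 22
n3 (MIN): min(94, 80, 22) = 22
MAX prefers the higher value; n2=-39, n3=22. n3 is better since 22 > -39.

n3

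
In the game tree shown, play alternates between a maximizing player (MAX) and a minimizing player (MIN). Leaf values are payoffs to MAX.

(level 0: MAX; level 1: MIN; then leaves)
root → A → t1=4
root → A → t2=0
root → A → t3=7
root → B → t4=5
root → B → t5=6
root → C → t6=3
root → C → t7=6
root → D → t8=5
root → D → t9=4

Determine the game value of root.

A (MIN): min(4, 0, 7) = 0
B (MIN): min(5, 6) = 5
C (MIN): min(3, 6) = 3
D (MIN): min(5, 4) = 4
root (MAX): max(0, 5, 3, 4) = 5

5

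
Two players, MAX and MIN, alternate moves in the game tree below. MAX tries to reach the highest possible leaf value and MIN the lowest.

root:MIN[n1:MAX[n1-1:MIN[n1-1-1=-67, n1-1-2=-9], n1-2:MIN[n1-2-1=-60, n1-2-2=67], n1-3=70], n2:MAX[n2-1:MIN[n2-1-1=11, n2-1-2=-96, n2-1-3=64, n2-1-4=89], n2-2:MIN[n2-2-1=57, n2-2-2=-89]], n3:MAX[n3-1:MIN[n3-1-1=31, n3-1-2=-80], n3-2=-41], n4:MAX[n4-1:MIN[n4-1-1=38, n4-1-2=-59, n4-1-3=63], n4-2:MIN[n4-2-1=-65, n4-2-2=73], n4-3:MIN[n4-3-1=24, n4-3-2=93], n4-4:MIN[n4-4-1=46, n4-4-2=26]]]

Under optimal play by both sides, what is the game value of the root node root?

-89

n1-1 (MIN): min(-67, -9) = -67
n1-2 (MIN): min(-60, 67) = -60
n1 (MAX): max(-67, -60, 70) = 70
n2-1 (MIN): min(11, -96, 64, 89) = -96
n2-2 (MIN): min(57, -89) = -89
n2 (MAX): max(-96, -89) = -89
n3-1 (MIN): min(31, -80) = -80
n3 (MAX): max(-80, -41) = -41
n4-1 (MIN): min(38, -59, 63) = -59
n4-2 (MIN): min(-65, 73) = -65
n4-3 (MIN): min(24, 93) = 24
n4-4 (MIN): min(46, 26) = 26
n4 (MAX): max(-59, -65, 24, 26) = 26
root (MIN): min(70, -89, -41, 26) = -89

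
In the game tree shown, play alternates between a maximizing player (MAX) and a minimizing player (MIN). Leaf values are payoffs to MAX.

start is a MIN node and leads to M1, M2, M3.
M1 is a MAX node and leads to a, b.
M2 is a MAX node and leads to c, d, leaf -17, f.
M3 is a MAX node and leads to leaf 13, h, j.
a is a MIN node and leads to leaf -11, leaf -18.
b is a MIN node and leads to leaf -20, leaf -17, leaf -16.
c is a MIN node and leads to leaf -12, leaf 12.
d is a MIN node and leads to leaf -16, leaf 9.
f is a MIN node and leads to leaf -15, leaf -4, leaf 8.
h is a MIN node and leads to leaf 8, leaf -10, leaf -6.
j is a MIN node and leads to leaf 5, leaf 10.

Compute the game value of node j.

5

j (MIN): min(5, 10) = 5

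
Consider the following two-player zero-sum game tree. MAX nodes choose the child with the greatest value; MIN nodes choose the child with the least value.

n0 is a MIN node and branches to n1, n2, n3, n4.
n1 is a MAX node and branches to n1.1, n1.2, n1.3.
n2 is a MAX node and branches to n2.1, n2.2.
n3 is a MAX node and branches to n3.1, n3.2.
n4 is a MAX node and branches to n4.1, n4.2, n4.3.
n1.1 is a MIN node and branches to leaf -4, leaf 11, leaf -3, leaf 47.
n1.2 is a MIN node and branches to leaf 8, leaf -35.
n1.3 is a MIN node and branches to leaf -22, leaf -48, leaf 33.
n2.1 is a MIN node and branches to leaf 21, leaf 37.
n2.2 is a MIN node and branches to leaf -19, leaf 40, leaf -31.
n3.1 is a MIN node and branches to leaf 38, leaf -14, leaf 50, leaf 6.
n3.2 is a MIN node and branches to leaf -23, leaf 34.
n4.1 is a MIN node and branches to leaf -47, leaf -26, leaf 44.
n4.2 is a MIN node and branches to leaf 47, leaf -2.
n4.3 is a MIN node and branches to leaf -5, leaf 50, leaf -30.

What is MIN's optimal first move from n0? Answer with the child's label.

n1.1 (MIN): min(-4, 11, -3, 47) = -4
n1.2 (MIN): min(8, -35) = -35
n1.3 (MIN): min(-22, -48, 33) = -48
n1 (MAX): max(-4, -35, -48) = -4
n2.1 (MIN): min(21, 37) = 21
n2.2 (MIN): min(-19, 40, -31) = -31
n2 (MAX): max(21, -31) = 21
n3.1 (MIN): min(38, -14, 50, 6) = -14
n3.2 (MIN): min(-23, 34) = -23
n3 (MAX): max(-14, -23) = -14
n4.1 (MIN): min(-47, -26, 44) = -47
n4.2 (MIN): min(47, -2) = -2
n4.3 (MIN): min(-5, 50, -30) = -30
n4 (MAX): max(-47, -2, -30) = -2
n0 (MIN): min(-4, 21, -14, -2) = -14
MIN at n0 wants the lowest of {n1=-4, n2=21, n3=-14, n4=-2}, so chooses n3.

n3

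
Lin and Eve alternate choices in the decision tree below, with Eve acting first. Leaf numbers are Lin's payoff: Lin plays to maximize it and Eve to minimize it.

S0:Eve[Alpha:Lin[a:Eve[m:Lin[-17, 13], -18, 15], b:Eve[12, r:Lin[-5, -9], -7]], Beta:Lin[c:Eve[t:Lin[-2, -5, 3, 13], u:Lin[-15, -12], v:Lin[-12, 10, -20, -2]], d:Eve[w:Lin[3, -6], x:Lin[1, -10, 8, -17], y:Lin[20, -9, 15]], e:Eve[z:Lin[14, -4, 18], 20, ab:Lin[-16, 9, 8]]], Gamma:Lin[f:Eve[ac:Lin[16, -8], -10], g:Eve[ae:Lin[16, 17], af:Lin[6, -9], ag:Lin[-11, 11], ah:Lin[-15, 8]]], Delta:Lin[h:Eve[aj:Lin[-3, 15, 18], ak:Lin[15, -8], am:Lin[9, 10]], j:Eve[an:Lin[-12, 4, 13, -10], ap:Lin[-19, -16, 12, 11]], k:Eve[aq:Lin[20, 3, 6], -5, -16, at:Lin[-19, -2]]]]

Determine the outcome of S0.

-7

m (Lin): max(-17, 13) = 13
a (Eve): min(13, -18, 15) = -18
r (Lin): max(-5, -9) = -5
b (Eve): min(12, -5, -7) = -7
Alpha (Lin): max(-18, -7) = -7
t (Lin): max(-2, -5, 3, 13) = 13
u (Lin): max(-15, -12) = -12
v (Lin): max(-12, 10, -20, -2) = 10
c (Eve): min(13, -12, 10) = -12
w (Lin): max(3, -6) = 3
x (Lin): max(1, -10, 8, -17) = 8
y (Lin): max(20, -9, 15) = 20
d (Eve): min(3, 8, 20) = 3
z (Lin): max(14, -4, 18) = 18
ab (Lin): max(-16, 9, 8) = 9
e (Eve): min(18, 20, 9) = 9
Beta (Lin): max(-12, 3, 9) = 9
ac (Lin): max(16, -8) = 16
f (Eve): min(16, -10) = -10
ae (Lin): max(16, 17) = 17
af (Lin): max(6, -9) = 6
ag (Lin): max(-11, 11) = 11
ah (Lin): max(-15, 8) = 8
g (Eve): min(17, 6, 11, 8) = 6
Gamma (Lin): max(-10, 6) = 6
aj (Lin): max(-3, 15, 18) = 18
ak (Lin): max(15, -8) = 15
am (Lin): max(9, 10) = 10
h (Eve): min(18, 15, 10) = 10
an (Lin): max(-12, 4, 13, -10) = 13
ap (Lin): max(-19, -16, 12, 11) = 12
j (Eve): min(13, 12) = 12
aq (Lin): max(20, 3, 6) = 20
at (Lin): max(-19, -2) = -2
k (Eve): min(20, -5, -16, -2) = -16
Delta (Lin): max(10, 12, -16) = 12
S0 (Eve): min(-7, 9, 6, 12) = -7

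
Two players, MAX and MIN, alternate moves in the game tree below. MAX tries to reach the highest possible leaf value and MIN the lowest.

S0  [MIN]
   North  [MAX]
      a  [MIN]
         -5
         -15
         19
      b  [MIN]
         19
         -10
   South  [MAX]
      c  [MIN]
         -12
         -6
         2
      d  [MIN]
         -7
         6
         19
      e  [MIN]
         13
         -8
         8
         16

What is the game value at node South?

c (MIN): min(-12, -6, 2) = -12
d (MIN): min(-7, 6, 19) = -7
e (MIN): min(13, -8, 8, 16) = -8
South (MAX): max(-12, -7, -8) = -7

-7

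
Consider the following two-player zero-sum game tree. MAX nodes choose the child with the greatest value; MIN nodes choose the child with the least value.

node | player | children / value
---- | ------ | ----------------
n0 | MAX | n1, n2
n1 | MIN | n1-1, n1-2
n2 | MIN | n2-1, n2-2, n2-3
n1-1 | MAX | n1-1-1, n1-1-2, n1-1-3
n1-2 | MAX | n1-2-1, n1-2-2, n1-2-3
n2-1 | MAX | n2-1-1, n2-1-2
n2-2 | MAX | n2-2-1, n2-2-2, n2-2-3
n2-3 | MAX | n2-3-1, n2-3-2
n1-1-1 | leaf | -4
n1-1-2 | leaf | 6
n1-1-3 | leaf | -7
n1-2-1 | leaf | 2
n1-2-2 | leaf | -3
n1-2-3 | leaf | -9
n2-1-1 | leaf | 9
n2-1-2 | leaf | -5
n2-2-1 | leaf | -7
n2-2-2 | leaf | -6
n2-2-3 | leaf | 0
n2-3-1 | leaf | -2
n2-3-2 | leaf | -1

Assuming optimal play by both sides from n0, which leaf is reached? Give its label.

n1-2-1

n1-1 (MAX): max(-4, 6, -7) = 6
n1-2 (MAX): max(2, -3, -9) = 2
n1 (MIN): min(6, 2) = 2
n2-1 (MAX): max(9, -5) = 9
n2-2 (MAX): max(-7, -6, 0) = 0
n2-3 (MAX): max(-2, -1) = -1
n2 (MIN): min(9, 0, -1) = -1
n0 (MAX): max(2, -1) = 2
At n0, MAX picks n1 (highest: 2).
At n1, MIN picks n1-2 (lowest: 2).
At n1-2, MAX picks n1-2-1 (highest: 2).
Terminal value 2.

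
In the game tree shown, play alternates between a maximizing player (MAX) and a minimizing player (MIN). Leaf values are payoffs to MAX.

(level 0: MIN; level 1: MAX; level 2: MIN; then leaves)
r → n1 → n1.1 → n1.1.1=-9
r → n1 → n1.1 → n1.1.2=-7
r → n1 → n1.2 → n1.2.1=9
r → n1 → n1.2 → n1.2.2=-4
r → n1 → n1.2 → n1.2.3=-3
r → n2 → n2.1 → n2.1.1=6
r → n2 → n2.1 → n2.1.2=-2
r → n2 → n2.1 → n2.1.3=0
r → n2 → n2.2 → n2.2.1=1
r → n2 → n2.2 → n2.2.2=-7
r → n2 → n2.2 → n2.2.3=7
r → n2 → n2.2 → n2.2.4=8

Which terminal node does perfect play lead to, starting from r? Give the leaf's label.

n1.2.2

n1.1 (MIN): min(-9, -7) = -9
n1.2 (MIN): min(9, -4, -3) = -4
n1 (MAX): max(-9, -4) = -4
n2.1 (MIN): min(6, -2, 0) = -2
n2.2 (MIN): min(1, -7, 7, 8) = -7
n2 (MAX): max(-2, -7) = -2
r (MIN): min(-4, -2) = -4
At r, MIN picks n1 (lowest: -4).
At n1, MAX picks n1.2 (highest: -4).
At n1.2, MIN picks n1.2.2 (lowest: -4).
Terminal value -4.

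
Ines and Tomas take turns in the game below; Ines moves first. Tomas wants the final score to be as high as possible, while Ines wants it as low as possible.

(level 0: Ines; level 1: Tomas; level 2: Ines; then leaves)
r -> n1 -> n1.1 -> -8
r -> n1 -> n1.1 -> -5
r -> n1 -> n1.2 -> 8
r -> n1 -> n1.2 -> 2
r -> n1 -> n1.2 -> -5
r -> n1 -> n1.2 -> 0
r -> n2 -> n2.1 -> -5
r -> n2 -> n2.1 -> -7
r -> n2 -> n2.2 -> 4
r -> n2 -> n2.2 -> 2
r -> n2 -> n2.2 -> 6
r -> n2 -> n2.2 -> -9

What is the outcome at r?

-7

n1.1 (Ines): min(-8, -5) = -8
n1.2 (Ines): min(8, 2, -5, 0) = -5
n1 (Tomas): max(-8, -5) = -5
n2.1 (Ines): min(-5, -7) = -7
n2.2 (Ines): min(4, 2, 6, -9) = -9
n2 (Tomas): max(-7, -9) = -7
r (Ines): min(-5, -7) = -7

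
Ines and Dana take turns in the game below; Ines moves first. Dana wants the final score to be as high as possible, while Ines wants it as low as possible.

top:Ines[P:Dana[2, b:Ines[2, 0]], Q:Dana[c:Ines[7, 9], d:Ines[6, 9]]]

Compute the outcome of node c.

7

c (Ines): min(7, 9) = 7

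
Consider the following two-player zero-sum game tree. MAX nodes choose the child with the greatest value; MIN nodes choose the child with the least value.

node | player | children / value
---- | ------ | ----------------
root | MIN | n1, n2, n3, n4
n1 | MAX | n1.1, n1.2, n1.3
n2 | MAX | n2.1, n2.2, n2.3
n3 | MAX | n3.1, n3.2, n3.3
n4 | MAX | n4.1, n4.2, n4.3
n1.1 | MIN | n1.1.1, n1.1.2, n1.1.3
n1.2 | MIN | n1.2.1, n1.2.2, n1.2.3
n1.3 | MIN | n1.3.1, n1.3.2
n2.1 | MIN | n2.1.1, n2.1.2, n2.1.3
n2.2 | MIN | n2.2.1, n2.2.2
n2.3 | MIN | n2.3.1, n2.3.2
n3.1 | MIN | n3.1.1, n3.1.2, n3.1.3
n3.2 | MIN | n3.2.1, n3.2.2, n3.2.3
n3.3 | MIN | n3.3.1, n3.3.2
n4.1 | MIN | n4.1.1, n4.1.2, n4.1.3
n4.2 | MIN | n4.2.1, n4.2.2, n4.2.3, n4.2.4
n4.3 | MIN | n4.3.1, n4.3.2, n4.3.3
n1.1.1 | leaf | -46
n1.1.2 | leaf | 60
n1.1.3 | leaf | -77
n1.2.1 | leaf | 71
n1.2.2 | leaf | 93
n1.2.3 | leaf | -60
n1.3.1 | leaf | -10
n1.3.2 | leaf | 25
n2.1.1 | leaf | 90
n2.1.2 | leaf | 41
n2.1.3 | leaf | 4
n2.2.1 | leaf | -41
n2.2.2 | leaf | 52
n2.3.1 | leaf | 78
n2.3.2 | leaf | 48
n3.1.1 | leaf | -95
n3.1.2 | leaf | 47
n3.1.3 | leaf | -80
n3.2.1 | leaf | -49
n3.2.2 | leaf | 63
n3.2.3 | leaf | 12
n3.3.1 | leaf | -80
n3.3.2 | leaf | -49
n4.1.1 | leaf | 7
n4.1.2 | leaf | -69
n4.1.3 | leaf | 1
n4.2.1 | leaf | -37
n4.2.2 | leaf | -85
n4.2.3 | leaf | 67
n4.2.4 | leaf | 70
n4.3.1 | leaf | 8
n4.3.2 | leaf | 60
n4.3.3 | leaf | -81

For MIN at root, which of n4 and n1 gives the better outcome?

n4

n4.1 (MIN): min(7, -69, 1) = -69
n4.2 (MIN): min(-37, -85, 67, 70) = -85
n4.3 (MIN): min(8, 60, -81) = -81
n4 (MAX): max(-69, -85, -81) = -69
n1.1 (MIN): min(-46, 60, -77) = -77
n1.2 (MIN): min(71, 93, -60) = -60
n1.3 (MIN): min(-10, 25) = -10
n1 (MAX): max(-77, -60, -10) = -10
MIN prefers the lower value; n4=-69, n1=-10. n4 is better since -69 < -10.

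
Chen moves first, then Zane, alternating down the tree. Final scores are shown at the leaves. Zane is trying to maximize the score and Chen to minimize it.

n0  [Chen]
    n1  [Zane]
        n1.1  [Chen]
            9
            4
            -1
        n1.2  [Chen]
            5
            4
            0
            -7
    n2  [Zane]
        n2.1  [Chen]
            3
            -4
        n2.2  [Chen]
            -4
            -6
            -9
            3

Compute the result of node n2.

n2.1 (Chen): min(3, -4) = -4
n2.2 (Chen): min(-4, -6, -9, 3) = -9
n2 (Zane): max(-4, -9) = -4

-4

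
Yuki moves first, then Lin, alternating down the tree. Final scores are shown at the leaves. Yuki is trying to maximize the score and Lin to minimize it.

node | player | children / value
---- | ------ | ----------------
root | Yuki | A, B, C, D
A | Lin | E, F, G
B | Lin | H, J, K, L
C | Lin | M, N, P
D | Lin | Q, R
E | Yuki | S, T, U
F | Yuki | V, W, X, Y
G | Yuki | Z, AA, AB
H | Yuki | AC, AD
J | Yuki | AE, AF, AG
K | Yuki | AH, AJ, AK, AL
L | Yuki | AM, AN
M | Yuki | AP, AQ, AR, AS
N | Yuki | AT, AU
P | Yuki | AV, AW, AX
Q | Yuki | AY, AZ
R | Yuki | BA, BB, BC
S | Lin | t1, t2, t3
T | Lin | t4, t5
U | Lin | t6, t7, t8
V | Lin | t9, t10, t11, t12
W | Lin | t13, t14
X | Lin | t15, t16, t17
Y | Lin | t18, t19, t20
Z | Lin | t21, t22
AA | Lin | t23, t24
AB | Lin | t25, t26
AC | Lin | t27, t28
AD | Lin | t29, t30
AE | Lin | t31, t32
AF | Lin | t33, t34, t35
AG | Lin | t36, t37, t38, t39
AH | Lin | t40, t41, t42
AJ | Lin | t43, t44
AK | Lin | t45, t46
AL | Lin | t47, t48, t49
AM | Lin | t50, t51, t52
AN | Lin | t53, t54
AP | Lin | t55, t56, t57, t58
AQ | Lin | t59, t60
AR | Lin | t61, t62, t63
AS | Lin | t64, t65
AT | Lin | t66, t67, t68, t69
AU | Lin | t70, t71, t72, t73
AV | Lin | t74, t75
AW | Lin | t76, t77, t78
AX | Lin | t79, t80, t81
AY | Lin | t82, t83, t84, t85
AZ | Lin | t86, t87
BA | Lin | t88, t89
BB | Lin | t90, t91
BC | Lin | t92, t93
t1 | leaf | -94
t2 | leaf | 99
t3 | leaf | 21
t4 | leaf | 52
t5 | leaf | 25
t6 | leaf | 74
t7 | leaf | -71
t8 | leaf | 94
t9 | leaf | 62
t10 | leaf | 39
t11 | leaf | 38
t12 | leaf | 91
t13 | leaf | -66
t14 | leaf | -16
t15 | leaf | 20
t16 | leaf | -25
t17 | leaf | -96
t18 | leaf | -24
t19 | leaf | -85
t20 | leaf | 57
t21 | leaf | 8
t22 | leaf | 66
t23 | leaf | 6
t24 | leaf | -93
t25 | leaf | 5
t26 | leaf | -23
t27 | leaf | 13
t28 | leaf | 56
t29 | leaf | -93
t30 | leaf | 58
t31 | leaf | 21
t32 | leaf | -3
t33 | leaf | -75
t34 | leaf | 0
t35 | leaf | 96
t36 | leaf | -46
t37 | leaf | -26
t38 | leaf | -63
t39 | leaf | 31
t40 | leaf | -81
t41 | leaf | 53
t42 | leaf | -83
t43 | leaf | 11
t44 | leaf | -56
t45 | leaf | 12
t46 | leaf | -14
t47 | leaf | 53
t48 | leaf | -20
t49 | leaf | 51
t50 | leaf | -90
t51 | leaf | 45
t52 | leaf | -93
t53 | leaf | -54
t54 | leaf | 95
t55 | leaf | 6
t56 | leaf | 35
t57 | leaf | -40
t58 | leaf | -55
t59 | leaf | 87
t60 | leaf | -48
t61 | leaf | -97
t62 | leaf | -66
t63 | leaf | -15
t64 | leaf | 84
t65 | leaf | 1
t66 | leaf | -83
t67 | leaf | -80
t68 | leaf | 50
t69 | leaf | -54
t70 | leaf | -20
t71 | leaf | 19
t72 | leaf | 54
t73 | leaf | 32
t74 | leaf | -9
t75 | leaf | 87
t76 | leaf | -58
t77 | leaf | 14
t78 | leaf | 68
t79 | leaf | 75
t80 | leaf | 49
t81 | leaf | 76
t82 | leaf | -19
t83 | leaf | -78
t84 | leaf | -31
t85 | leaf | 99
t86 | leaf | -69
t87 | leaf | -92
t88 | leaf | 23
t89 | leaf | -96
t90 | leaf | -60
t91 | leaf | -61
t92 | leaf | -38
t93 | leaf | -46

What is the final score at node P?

AV (Lin): min(-9, 87) = -9
AW (Lin): min(-58, 14, 68) = -58
AX (Lin): min(75, 49, 76) = 49
P (Yuki): max(-9, -58, 49) = 49

49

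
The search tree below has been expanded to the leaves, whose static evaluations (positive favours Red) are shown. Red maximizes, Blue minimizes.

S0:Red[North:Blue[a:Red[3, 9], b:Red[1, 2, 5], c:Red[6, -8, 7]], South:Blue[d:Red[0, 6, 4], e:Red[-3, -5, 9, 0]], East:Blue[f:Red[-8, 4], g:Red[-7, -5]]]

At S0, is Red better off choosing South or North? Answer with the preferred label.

d (Red): max(0, 6, 4) = 6
e (Red): max(-3, -5, 9, 0) = 9
South (Blue): min(6, 9) = 6
a (Red): max(3, 9) = 9
b (Red): max(1, 2, 5) = 5
c (Red): max(6, -8, 7) = 7
North (Blue): min(9, 5, 7) = 5
Red prefers the higher value; South=6, North=5. South is better since 6 > 5.

South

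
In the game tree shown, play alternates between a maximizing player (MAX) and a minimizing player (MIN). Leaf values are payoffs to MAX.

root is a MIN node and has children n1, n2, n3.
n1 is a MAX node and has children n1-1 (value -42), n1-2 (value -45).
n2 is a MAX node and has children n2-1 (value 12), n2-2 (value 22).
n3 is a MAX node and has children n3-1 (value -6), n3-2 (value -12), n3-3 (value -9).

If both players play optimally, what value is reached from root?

-42

n1 (MAX): max(-42, -45) = -42
n2 (MAX): max(12, 22) = 22
n3 (MAX): max(-6, -12, -9) = -6
root (MIN): min(-42, 22, -6) = -42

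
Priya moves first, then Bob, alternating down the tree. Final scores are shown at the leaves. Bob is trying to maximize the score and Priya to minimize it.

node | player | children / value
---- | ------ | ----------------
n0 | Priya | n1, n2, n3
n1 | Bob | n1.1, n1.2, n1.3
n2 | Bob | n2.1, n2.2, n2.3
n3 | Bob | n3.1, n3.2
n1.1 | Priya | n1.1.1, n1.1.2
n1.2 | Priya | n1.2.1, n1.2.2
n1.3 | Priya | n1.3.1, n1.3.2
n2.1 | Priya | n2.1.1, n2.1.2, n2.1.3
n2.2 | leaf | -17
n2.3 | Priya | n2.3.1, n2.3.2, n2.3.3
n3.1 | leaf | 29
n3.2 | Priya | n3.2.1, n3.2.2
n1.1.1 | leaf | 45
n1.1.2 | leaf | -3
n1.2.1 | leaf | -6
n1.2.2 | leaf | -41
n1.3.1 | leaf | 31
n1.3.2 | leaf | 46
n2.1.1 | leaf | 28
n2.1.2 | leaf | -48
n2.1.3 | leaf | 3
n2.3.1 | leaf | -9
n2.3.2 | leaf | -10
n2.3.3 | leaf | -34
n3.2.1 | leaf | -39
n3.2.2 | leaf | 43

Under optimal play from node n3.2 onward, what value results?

n3.2 (Priya): min(-39, 43) = -39

-39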